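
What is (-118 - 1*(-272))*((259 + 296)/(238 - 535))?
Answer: -2590/9 ≈ -287.78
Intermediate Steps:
(-118 - 1*(-272))*((259 + 296)/(238 - 535)) = (-118 + 272)*(555/(-297)) = 154*(555*(-1/297)) = 154*(-185/99) = -2590/9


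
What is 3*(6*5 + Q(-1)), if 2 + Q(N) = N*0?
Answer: 84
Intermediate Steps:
Q(N) = -2 (Q(N) = -2 + N*0 = -2 + 0 = -2)
3*(6*5 + Q(-1)) = 3*(6*5 - 2) = 3*(30 - 2) = 3*28 = 84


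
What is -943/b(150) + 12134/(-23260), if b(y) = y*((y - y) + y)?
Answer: -14747459/26167500 ≈ -0.56358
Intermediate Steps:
b(y) = y² (b(y) = y*(0 + y) = y*y = y²)
-943/b(150) + 12134/(-23260) = -943/(150²) + 12134/(-23260) = -943/22500 + 12134*(-1/23260) = -943*1/22500 - 6067/11630 = -943/22500 - 6067/11630 = -14747459/26167500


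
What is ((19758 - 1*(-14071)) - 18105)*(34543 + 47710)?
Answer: 1293346172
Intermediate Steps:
((19758 - 1*(-14071)) - 18105)*(34543 + 47710) = ((19758 + 14071) - 18105)*82253 = (33829 - 18105)*82253 = 15724*82253 = 1293346172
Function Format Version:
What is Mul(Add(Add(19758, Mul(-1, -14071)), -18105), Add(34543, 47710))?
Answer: 1293346172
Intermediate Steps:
Mul(Add(Add(19758, Mul(-1, -14071)), -18105), Add(34543, 47710)) = Mul(Add(Add(19758, 14071), -18105), 82253) = Mul(Add(33829, -18105), 82253) = Mul(15724, 82253) = 1293346172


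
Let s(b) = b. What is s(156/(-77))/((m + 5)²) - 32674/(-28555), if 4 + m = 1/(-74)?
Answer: -10986059638/11717058815 ≈ -0.93761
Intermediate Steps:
m = -297/74 (m = -4 + 1/(-74) = -4 - 1/74 = -297/74 ≈ -4.0135)
s(156/(-77))/((m + 5)²) - 32674/(-28555) = (156/(-77))/((-297/74 + 5)²) - 32674/(-28555) = (156*(-1/77))/((73/74)²) - 32674*(-1/28555) = -156/(77*5329/5476) + 32674/28555 = -156/77*5476/5329 + 32674/28555 = -854256/410333 + 32674/28555 = -10986059638/11717058815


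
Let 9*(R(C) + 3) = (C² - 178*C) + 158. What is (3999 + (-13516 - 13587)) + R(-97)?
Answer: -181130/9 ≈ -20126.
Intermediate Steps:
R(C) = 131/9 - 178*C/9 + C²/9 (R(C) = -3 + ((C² - 178*C) + 158)/9 = -3 + (158 + C² - 178*C)/9 = -3 + (158/9 - 178*C/9 + C²/9) = 131/9 - 178*C/9 + C²/9)
(3999 + (-13516 - 13587)) + R(-97) = (3999 + (-13516 - 13587)) + (131/9 - 178/9*(-97) + (⅑)*(-97)²) = (3999 - 27103) + (131/9 + 17266/9 + (⅑)*9409) = -23104 + (131/9 + 17266/9 + 9409/9) = -23104 + 26806/9 = -181130/9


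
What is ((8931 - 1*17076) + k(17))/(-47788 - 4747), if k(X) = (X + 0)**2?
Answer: 7856/52535 ≈ 0.14954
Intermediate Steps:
k(X) = X**2
((8931 - 1*17076) + k(17))/(-47788 - 4747) = ((8931 - 1*17076) + 17**2)/(-47788 - 4747) = ((8931 - 17076) + 289)/(-52535) = (-8145 + 289)*(-1/52535) = -7856*(-1/52535) = 7856/52535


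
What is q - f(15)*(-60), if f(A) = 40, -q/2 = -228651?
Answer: 459702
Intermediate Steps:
q = 457302 (q = -2*(-228651) = 457302)
q - f(15)*(-60) = 457302 - 40*(-60) = 457302 - 1*(-2400) = 457302 + 2400 = 459702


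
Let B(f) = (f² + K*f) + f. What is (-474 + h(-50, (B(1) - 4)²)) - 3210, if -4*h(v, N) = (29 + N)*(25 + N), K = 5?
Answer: -4007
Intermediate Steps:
B(f) = f² + 6*f (B(f) = (f² + 5*f) + f = f² + 6*f)
h(v, N) = -(25 + N)*(29 + N)/4 (h(v, N) = -(29 + N)*(25 + N)/4 = -(25 + N)*(29 + N)/4)
(-474 + h(-50, (B(1) - 4)²)) - 3210 = (-474 + (-725/4 - 27*(1*(6 + 1) - 4)²/2 - (1*(6 + 1) - 4)⁴/4)) - 3210 = (-474 + (-725/4 - 27*(1*7 - 4)²/2 - (1*7 - 4)⁴/4)) - 3210 = (-474 + (-725/4 - 27*(7 - 4)²/2 - (7 - 4)⁴/4)) - 3210 = (-474 + (-725/4 - 27/2*3² - (3²)²/4)) - 3210 = (-474 + (-725/4 - 27/2*9 - ¼*9²)) - 3210 = (-474 + (-725/4 - 243/2 - ¼*81)) - 3210 = (-474 + (-725/4 - 243/2 - 81/4)) - 3210 = (-474 - 323) - 3210 = -797 - 3210 = -4007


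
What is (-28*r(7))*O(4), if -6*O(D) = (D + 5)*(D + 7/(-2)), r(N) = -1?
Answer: -21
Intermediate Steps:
O(D) = -(5 + D)*(-7/2 + D)/6 (O(D) = -(D + 5)*(D + 7/(-2))/6 = -(5 + D)*(D + 7*(-½))/6 = -(5 + D)*(D - 7/2)/6 = -(5 + D)*(-7/2 + D)/6)
(-28*r(7))*O(4) = (-28*(-1))*(35/12 - ¼*4 - ⅙*4²) = 28*(35/12 - 1 - ⅙*16) = 28*(35/12 - 1 - 8/3) = 28*(-¾) = -21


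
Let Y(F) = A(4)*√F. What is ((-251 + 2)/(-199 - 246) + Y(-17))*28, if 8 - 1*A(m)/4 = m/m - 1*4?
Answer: 6972/445 + 1232*I*√17 ≈ 15.667 + 5079.7*I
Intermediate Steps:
A(m) = 44 (A(m) = 32 - 4*(m/m - 1*4) = 32 - 4*(1 - 4) = 32 - 4*(-3) = 32 + 12 = 44)
Y(F) = 44*√F
((-251 + 2)/(-199 - 246) + Y(-17))*28 = ((-251 + 2)/(-199 - 246) + 44*√(-17))*28 = (-249/(-445) + 44*(I*√17))*28 = (-249*(-1/445) + 44*I*√17)*28 = (249/445 + 44*I*√17)*28 = 6972/445 + 1232*I*√17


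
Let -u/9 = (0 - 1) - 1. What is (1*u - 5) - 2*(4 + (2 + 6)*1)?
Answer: -11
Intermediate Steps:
u = 18 (u = -9*((0 - 1) - 1) = -9*(-1 - 1) = -9*(-2) = 18)
(1*u - 5) - 2*(4 + (2 + 6)*1) = (1*18 - 5) - 2*(4 + (2 + 6)*1) = (18 - 5) - 2*(4 + 8*1) = 13 - 2*(4 + 8) = 13 - 2*12 = 13 - 24 = -11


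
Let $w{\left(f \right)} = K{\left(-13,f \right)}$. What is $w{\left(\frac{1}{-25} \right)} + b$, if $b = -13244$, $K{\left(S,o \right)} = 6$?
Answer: $-13238$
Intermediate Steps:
$w{\left(f \right)} = 6$
$w{\left(\frac{1}{-25} \right)} + b = 6 - 13244 = -13238$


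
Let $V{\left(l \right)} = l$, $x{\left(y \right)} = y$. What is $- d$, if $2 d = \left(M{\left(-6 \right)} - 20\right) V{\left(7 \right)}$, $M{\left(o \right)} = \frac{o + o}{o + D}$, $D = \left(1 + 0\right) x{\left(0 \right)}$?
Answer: $63$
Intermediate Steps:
$D = 0$ ($D = \left(1 + 0\right) 0 = 1 \cdot 0 = 0$)
$M{\left(o \right)} = 2$ ($M{\left(o \right)} = \frac{o + o}{o + 0} = \frac{2 o}{o} = 2$)
$d = -63$ ($d = \frac{\left(2 - 20\right) 7}{2} = \frac{\left(-18\right) 7}{2} = \frac{1}{2} \left(-126\right) = -63$)
$- d = \left(-1\right) \left(-63\right) = 63$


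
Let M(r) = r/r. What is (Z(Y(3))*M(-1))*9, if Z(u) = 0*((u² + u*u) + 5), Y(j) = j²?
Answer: 0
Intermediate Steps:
M(r) = 1
Z(u) = 0 (Z(u) = 0*((u² + u²) + 5) = 0*(2*u² + 5) = 0*(5 + 2*u²) = 0)
(Z(Y(3))*M(-1))*9 = (0*1)*9 = 0*9 = 0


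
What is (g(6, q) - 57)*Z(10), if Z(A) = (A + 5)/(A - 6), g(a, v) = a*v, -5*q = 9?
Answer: -1017/4 ≈ -254.25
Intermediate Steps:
q = -9/5 (q = -1/5*9 = -9/5 ≈ -1.8000)
Z(A) = (5 + A)/(-6 + A)
(g(6, q) - 57)*Z(10) = (6*(-9/5) - 57)*((5 + 10)/(-6 + 10)) = (-54/5 - 57)*(15/4) = -339*15/20 = -339/5*15/4 = -1017/4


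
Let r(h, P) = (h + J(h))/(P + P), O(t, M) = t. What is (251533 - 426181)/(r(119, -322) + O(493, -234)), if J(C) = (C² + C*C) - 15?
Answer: -2959824/7607 ≈ -389.09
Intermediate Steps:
J(C) = -15 + 2*C² (J(C) = (C² + C²) - 15 = 2*C² - 15 = -15 + 2*C²)
r(h, P) = (-15 + h + 2*h²)/(2*P) (r(h, P) = (h + (-15 + 2*h²))/(P + P) = (-15 + h + 2*h²)/((2*P)) = (-15 + h + 2*h²)*(1/(2*P)) = (-15 + h + 2*h²)/(2*P))
(251533 - 426181)/(r(119, -322) + O(493, -234)) = (251533 - 426181)/((½)*(-15 + 119 + 2*119²)/(-322) + 493) = -174648/((½)*(-1/322)*(-15 + 119 + 2*14161) + 493) = -174648/((½)*(-1/322)*(-15 + 119 + 28322) + 493) = -174648/((½)*(-1/322)*28426 + 493) = -174648/(-14213/322 + 493) = -174648/144533/322 = -174648*322/144533 = -2959824/7607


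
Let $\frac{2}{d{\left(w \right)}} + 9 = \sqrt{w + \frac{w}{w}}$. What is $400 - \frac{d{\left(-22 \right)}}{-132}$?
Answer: $\frac{299199}{748} - \frac{i \sqrt{21}}{6732} \approx 400.0 - 0.00068072 i$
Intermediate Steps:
$d{\left(w \right)} = \frac{2}{-9 + \sqrt{1 + w}}$ ($d{\left(w \right)} = \frac{2}{-9 + \sqrt{w + \frac{w}{w}}} = \frac{2}{-9 + \sqrt{w + 1}} = \frac{2}{-9 + \sqrt{1 + w}}$)
$400 - \frac{d{\left(-22 \right)}}{-132} = 400 - \frac{2 \frac{1}{-9 + \sqrt{1 - 22}}}{-132} = 400 - \frac{2}{-9 + \sqrt{-21}} \left(- \frac{1}{132}\right) = 400 - \frac{2}{-9 + i \sqrt{21}} \left(- \frac{1}{132}\right) = 400 - - \frac{1}{66 \left(-9 + i \sqrt{21}\right)} = 400 + \frac{1}{66 \left(-9 + i \sqrt{21}\right)}$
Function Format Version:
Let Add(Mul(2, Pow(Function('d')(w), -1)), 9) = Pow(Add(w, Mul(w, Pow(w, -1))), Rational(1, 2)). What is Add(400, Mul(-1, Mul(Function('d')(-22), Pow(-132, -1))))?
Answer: Add(Rational(299199, 748), Mul(Rational(-1, 6732), I, Pow(21, Rational(1, 2)))) ≈ Add(400.00, Mul(-0.00068072, I))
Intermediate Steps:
Function('d')(w) = Mul(2, Pow(Add(-9, Pow(Add(1, w), Rational(1, 2))), -1)) (Function('d')(w) = Mul(2, Pow(Add(-9, Pow(Add(w, Mul(w, Pow(w, -1))), Rational(1, 2))), -1)) = Mul(2, Pow(Add(-9, Pow(Add(w, 1), Rational(1, 2))), -1)) = Mul(2, Pow(Add(-9, Pow(Add(1, w), Rational(1, 2))), -1)))
Add(400, Mul(-1, Mul(Function('d')(-22), Pow(-132, -1)))) = Add(400, Mul(-1, Mul(Mul(2, Pow(Add(-9, Pow(Add(1, -22), Rational(1, 2))), -1)), Pow(-132, -1)))) = Add(400, Mul(-1, Mul(Mul(2, Pow(Add(-9, Pow(-21, Rational(1, 2))), -1)), Rational(-1, 132)))) = Add(400, Mul(-1, Mul(Mul(2, Pow(Add(-9, Mul(I, Pow(21, Rational(1, 2)))), -1)), Rational(-1, 132)))) = Add(400, Mul(-1, Mul(Rational(-1, 66), Pow(Add(-9, Mul(I, Pow(21, Rational(1, 2)))), -1)))) = Add(400, Mul(Rational(1, 66), Pow(Add(-9, Mul(I, Pow(21, Rational(1, 2)))), -1)))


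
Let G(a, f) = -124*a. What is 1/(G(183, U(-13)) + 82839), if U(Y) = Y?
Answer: 1/60147 ≈ 1.6626e-5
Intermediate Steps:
1/(G(183, U(-13)) + 82839) = 1/(-124*183 + 82839) = 1/(-22692 + 82839) = 1/60147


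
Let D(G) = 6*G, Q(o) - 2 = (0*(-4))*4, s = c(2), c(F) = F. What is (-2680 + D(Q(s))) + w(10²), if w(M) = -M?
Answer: -2768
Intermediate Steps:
s = 2
Q(o) = 2 (Q(o) = 2 + (0*(-4))*4 = 2 + 0*4 = 2 + 0 = 2)
(-2680 + D(Q(s))) + w(10²) = (-2680 + 6*2) - 1*10² = (-2680 + 12) - 1*100 = -2668 - 100 = -2768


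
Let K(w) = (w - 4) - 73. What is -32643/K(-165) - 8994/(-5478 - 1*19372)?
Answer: 406677549/3006850 ≈ 135.25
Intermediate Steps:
K(w) = -77 + w (K(w) = (-4 + w) - 73 = -77 + w)
-32643/K(-165) - 8994/(-5478 - 1*19372) = -32643/(-77 - 165) - 8994/(-5478 - 1*19372) = -32643/(-242) - 8994/(-5478 - 19372) = -32643*(-1/242) - 8994/(-24850) = 32643/242 - 8994*(-1/24850) = 32643/242 + 4497/12425 = 406677549/3006850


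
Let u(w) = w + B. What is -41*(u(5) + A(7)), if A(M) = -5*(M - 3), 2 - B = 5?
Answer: 738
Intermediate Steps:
B = -3 (B = 2 - 1*5 = 2 - 5 = -3)
u(w) = -3 + w (u(w) = w - 3 = -3 + w)
A(M) = 15 - 5*M (A(M) = -5*(-3 + M) = 15 - 5*M)
-41*(u(5) + A(7)) = -41*((-3 + 5) + (15 - 5*7)) = -41*(2 + (15 - 35)) = -41*(2 - 20) = -41*(-18) = 738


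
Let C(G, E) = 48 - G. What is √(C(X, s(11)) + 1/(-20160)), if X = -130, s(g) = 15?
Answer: √125596765/840 ≈ 13.342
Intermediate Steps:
√(C(X, s(11)) + 1/(-20160)) = √((48 - 1*(-130)) + 1/(-20160)) = √((48 + 130) - 1/20160) = √(178 - 1/20160) = √(3588479/20160) = √125596765/840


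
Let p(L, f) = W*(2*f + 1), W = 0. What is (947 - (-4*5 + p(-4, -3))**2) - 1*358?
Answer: 189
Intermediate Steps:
p(L, f) = 0 (p(L, f) = 0*(2*f + 1) = 0*(1 + 2*f) = 0)
(947 - (-4*5 + p(-4, -3))**2) - 1*358 = (947 - (-4*5 + 0)**2) - 1*358 = (947 - (-20 + 0)**2) - 358 = (947 - 1*(-20)**2) - 358 = (947 - 1*400) - 358 = (947 - 400) - 358 = 547 - 358 = 189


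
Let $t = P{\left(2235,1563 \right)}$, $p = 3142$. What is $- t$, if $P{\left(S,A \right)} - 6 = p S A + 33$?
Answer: $-10975964349$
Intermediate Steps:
$P{\left(S,A \right)} = 39 + 3142 A S$ ($P{\left(S,A \right)} = 6 + \left(3142 S A + 33\right) = 6 + \left(3142 A S + 33\right) = 6 + \left(33 + 3142 A S\right) = 39 + 3142 A S$)
$t = 10975964349$ ($t = 39 + 3142 \cdot 1563 \cdot 2235 = 39 + 10975964310 = 10975964349$)
$- t = \left(-1\right) 10975964349 = -10975964349$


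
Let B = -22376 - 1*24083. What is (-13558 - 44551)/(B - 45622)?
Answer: 58109/92081 ≈ 0.63106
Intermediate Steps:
B = -46459 (B = -22376 - 24083 = -46459)
(-13558 - 44551)/(B - 45622) = (-13558 - 44551)/(-46459 - 45622) = -58109/(-92081) = -58109*(-1/92081) = 58109/92081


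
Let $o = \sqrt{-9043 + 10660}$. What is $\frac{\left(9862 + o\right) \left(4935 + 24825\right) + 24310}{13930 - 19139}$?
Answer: $- \frac{293517430}{5209} - \frac{208320 \sqrt{33}}{5209} \approx -56578.0$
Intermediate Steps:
$o = 7 \sqrt{33}$ ($o = \sqrt{1617} = 7 \sqrt{33} \approx 40.212$)
$\frac{\left(9862 + o\right) \left(4935 + 24825\right) + 24310}{13930 - 19139} = \frac{\left(9862 + 7 \sqrt{33}\right) \left(4935 + 24825\right) + 24310}{13930 - 19139} = \frac{\left(9862 + 7 \sqrt{33}\right) 29760 + 24310}{-5209} = \left(\left(293493120 + 208320 \sqrt{33}\right) + 24310\right) \left(- \frac{1}{5209}\right) = \left(293517430 + 208320 \sqrt{33}\right) \left(- \frac{1}{5209}\right) = - \frac{293517430}{5209} - \frac{208320 \sqrt{33}}{5209}$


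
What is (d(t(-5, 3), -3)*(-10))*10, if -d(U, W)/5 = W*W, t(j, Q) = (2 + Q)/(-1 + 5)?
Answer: 4500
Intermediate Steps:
t(j, Q) = 1/2 + Q/4 (t(j, Q) = (2 + Q)/4 = (2 + Q)*(1/4) = 1/2 + Q/4)
d(U, W) = -5*W**2 (d(U, W) = -5*W*W = -5*W**2)
(d(t(-5, 3), -3)*(-10))*10 = (-5*(-3)**2*(-10))*10 = (-5*9*(-10))*10 = -45*(-10)*10 = 450*10 = 4500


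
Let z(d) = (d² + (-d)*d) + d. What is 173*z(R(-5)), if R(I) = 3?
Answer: 519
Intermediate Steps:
z(d) = d (z(d) = (d² - d²) + d = 0 + d = d)
173*z(R(-5)) = 173*3 = 519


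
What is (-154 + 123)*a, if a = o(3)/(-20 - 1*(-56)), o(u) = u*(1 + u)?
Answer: -31/3 ≈ -10.333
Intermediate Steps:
a = ⅓ (a = (3*(1 + 3))/(-20 - 1*(-56)) = (3*4)/(-20 + 56) = 12/36 = 12*(1/36) = ⅓ ≈ 0.33333)
(-154 + 123)*a = (-154 + 123)*(⅓) = -31*⅓ = -31/3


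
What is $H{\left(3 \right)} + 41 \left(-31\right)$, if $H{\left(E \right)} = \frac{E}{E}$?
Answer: $-1270$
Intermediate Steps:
$H{\left(E \right)} = 1$
$H{\left(3 \right)} + 41 \left(-31\right) = 1 + 41 \left(-31\right) = 1 - 1271 = -1270$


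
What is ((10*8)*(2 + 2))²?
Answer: 102400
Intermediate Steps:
((10*8)*(2 + 2))² = (80*4)² = 320² = 102400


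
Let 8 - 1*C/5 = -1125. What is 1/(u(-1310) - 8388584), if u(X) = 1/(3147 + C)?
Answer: -8812/73920202207 ≈ -1.1921e-7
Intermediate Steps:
C = 5665 (C = 40 - 5*(-1125) = 40 + 5625 = 5665)
u(X) = 1/8812 (u(X) = 1/(3147 + 5665) = 1/8812)
1/(u(-1310) - 8388584) = 1/(1/8812 - 8388584) = 1/(-73920202207/8812) = -8812/73920202207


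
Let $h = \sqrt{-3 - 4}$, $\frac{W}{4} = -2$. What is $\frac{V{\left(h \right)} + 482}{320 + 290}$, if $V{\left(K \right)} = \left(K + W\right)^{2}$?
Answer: $\frac{539}{610} - \frac{8 i \sqrt{7}}{305} \approx 0.88361 - 0.069397 i$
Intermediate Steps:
$W = -8$ ($W = 4 \left(-2\right) = -8$)
$h = i \sqrt{7}$ ($h = \sqrt{-7} = i \sqrt{7} \approx 2.6458 i$)
$V{\left(K \right)} = \left(-8 + K\right)^{2}$ ($V{\left(K \right)} = \left(K - 8\right)^{2} = \left(-8 + K\right)^{2}$)
$\frac{V{\left(h \right)} + 482}{320 + 290} = \frac{\left(-8 + i \sqrt{7}\right)^{2} + 482}{320 + 290} = \frac{482 + \left(-8 + i \sqrt{7}\right)^{2}}{610} = \left(482 + \left(-8 + i \sqrt{7}\right)^{2}\right) \frac{1}{610} = \frac{241}{305} + \frac{\left(-8 + i \sqrt{7}\right)^{2}}{610}$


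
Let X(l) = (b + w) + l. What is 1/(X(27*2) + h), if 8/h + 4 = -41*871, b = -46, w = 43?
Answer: 35715/1821457 ≈ 0.019608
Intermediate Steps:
h = -8/35715 (h = 8/(-4 - 41*871) = 8/(-4 - 35711) = 8/(-35715) = 8*(-1/35715) = -8/35715 ≈ -0.00022400)
X(l) = -3 + l (X(l) = (-46 + 43) + l = -3 + l)
1/(X(27*2) + h) = 1/((-3 + 27*2) - 8/35715) = 1/((-3 + 54) - 8/35715) = 1/(51 - 8/35715) = 1/(1821457/35715) = 35715/1821457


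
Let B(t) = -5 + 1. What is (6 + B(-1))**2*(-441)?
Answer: -1764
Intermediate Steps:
B(t) = -4
(6 + B(-1))**2*(-441) = (6 - 4)**2*(-441) = 2**2*(-441) = 4*(-441) = -1764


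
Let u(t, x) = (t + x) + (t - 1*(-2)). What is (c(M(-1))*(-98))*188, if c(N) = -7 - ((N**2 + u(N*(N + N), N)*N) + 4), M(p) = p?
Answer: 128968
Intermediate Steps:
u(t, x) = 2 + x + 2*t (u(t, x) = (t + x) + (t + 2) = (t + x) + (2 + t) = 2 + x + 2*t)
c(N) = -11 - N**2 - N*(2 + N + 4*N**2) (c(N) = -7 - ((N**2 + (2 + N + 2*(N*(N + N)))*N) + 4) = -7 - ((N**2 + (2 + N + 2*(N*(2*N)))*N) + 4) = -7 - ((N**2 + (2 + N + 2*(2*N**2))*N) + 4) = -7 - ((N**2 + (2 + N + 4*N**2)*N) + 4) = -7 - ((N**2 + N*(2 + N + 4*N**2)) + 4) = -7 - (4 + N**2 + N*(2 + N + 4*N**2)) = -7 + (-4 - N**2 - N*(2 + N + 4*N**2)) = -11 - N**2 - N*(2 + N + 4*N**2))
(c(M(-1))*(-98))*188 = ((-11 - 1*(-1)**2 - 1*(-1)*(2 - 1 + 4*(-1)**2))*(-98))*188 = ((-11 - 1*1 - 1*(-1)*(2 - 1 + 4*1))*(-98))*188 = ((-11 - 1 - 1*(-1)*(2 - 1 + 4))*(-98))*188 = ((-11 - 1 - 1*(-1)*5)*(-98))*188 = ((-11 - 1 + 5)*(-98))*188 = -7*(-98)*188 = 686*188 = 128968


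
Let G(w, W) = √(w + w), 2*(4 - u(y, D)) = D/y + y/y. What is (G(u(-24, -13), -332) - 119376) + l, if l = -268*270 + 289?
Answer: -191447 + √930/12 ≈ -1.9144e+5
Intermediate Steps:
u(y, D) = 7/2 - D/(2*y) (u(y, D) = 4 - (D/y + y/y)/2 = 4 - (D/y + 1)/2 = 4 - (1 + D/y)/2 = 4 + (-½ - D/(2*y)) = 7/2 - D/(2*y))
G(w, W) = √2*√w (G(w, W) = √(2*w) = √2*√w)
l = -72071 (l = -72360 + 289 = -72071)
(G(u(-24, -13), -332) - 119376) + l = (√2*√((½)*(-1*(-13) + 7*(-24))/(-24)) - 119376) - 72071 = (√2*√((½)*(-1/24)*(13 - 168)) - 119376) - 72071 = (√2*√((½)*(-1/24)*(-155)) - 119376) - 72071 = (√2*√(155/48) - 119376) - 72071 = (√2*(√465/12) - 119376) - 72071 = (√930/12 - 119376) - 72071 = (-119376 + √930/12) - 72071 = -191447 + √930/12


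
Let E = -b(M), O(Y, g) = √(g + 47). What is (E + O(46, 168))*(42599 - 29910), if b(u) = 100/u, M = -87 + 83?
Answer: 317225 + 12689*√215 ≈ 5.0328e+5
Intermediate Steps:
M = -4
O(Y, g) = √(47 + g)
E = 25 (E = -100/(-4) = -100*(-1)/4 = -1*(-25) = 25)
(E + O(46, 168))*(42599 - 29910) = (25 + √(47 + 168))*(42599 - 29910) = (25 + √215)*12689 = 317225 + 12689*√215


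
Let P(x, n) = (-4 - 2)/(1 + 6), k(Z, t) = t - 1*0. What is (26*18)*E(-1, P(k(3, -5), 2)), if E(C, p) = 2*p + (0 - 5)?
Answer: -21996/7 ≈ -3142.3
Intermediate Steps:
k(Z, t) = t (k(Z, t) = t + 0 = t)
P(x, n) = -6/7
E(C, p) = -5 + 2*p (E(C, p) = 2*p - 5 = -5 + 2*p)
(26*18)*E(-1, P(k(3, -5), 2)) = (26*18)*(-5 + 2*(-6/7)) = 468*(-5 - 12/7) = 468*(-47/7) = -21996/7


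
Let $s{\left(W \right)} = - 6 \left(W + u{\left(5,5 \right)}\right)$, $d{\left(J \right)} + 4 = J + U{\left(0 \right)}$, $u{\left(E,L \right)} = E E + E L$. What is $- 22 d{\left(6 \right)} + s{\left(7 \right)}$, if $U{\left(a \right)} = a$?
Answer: $-386$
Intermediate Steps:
$u{\left(E,L \right)} = E^{2} + E L$
$d{\left(J \right)} = -4 + J$ ($d{\left(J \right)} = -4 + \left(J + 0\right) = -4 + J$)
$s{\left(W \right)} = -300 - 6 W$ ($s{\left(W \right)} = - 6 \left(W + 5 \left(5 + 5\right)\right) = - 6 \left(W + 5 \cdot 10\right) = - 6 \left(W + 50\right) = - 6 \left(50 + W\right) = -300 - 6 W$)
$- 22 d{\left(6 \right)} + s{\left(7 \right)} = - 22 \left(-4 + 6\right) - 342 = \left(-22\right) 2 - 342 = -44 - 342 = -386$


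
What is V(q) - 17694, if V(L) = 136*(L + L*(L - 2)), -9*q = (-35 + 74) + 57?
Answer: -6926/9 ≈ -769.56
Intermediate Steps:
q = -32/3 (q = -((-35 + 74) + 57)/9 = -(39 + 57)/9 = -1/9*96 = -32/3 ≈ -10.667)
V(L) = 136*L + 136*L*(-2 + L) (V(L) = 136*(L + L*(-2 + L)) = 136*L + 136*L*(-2 + L))
V(q) - 17694 = 136*(-32/3)*(-1 - 32/3) - 17694 = 136*(-32/3)*(-35/3) - 17694 = 152320/9 - 17694 = -6926/9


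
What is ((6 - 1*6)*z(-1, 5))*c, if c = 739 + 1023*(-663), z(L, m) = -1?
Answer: 0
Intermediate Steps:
c = -677510 (c = 739 - 678249 = -677510)
((6 - 1*6)*z(-1, 5))*c = ((6 - 1*6)*(-1))*(-677510) = ((6 - 6)*(-1))*(-677510) = (0*(-1))*(-677510) = 0*(-677510) = 0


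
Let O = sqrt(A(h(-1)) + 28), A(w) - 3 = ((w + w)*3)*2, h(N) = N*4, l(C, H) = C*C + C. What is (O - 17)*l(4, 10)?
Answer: -340 + 20*I*sqrt(17) ≈ -340.0 + 82.462*I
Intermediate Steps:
l(C, H) = C + C**2 (l(C, H) = C**2 + C = C + C**2)
h(N) = 4*N
A(w) = 3 + 12*w (A(w) = 3 + ((w + w)*3)*2 = 3 + ((2*w)*3)*2 = 3 + (6*w)*2 = 3 + 12*w)
O = I*sqrt(17) (O = sqrt((3 + 12*(4*(-1))) + 28) = sqrt((3 + 12*(-4)) + 28) = sqrt((3 - 48) + 28) = sqrt(-45 + 28) = sqrt(-17) = I*sqrt(17) ≈ 4.1231*I)
(O - 17)*l(4, 10) = (I*sqrt(17) - 17)*(4*(1 + 4)) = (-17 + I*sqrt(17))*(4*5) = (-17 + I*sqrt(17))*20 = -340 + 20*I*sqrt(17)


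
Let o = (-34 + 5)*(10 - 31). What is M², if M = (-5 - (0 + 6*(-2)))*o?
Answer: 18173169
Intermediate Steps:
o = 609 (o = -29*(-21) = 609)
M = 4263 (M = (-5 - (0 + 6*(-2)))*609 = (-5 - (0 - 12))*609 = (-5 - 1*(-12))*609 = (-5 + 12)*609 = 7*609 = 4263)
M² = 4263² = 18173169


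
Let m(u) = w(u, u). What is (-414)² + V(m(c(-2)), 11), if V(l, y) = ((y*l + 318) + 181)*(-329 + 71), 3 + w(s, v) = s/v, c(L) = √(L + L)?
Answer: 48330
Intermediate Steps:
c(L) = √2*√L (c(L) = √(2*L) = √2*√L)
w(s, v) = -3 + s/v
m(u) = -2 (m(u) = -3 + u/u = -3 + 1 = -2)
V(l, y) = -128742 - 258*l*y (V(l, y) = ((l*y + 318) + 181)*(-258) = ((318 + l*y) + 181)*(-258) = (499 + l*y)*(-258) = -128742 - 258*l*y)
(-414)² + V(m(c(-2)), 11) = (-414)² + (-128742 - 258*(-2)*11) = 171396 + (-128742 + 5676) = 171396 - 123066 = 48330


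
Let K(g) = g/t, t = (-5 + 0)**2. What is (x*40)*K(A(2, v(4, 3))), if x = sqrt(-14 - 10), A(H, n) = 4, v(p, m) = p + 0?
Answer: 64*I*sqrt(6)/5 ≈ 31.353*I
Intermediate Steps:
v(p, m) = p
t = 25 (t = (-5)**2 = 25)
K(g) = g/25
x = 2*I*sqrt(6) (x = sqrt(-24) = 2*I*sqrt(6) ≈ 4.899*I)
(x*40)*K(A(2, v(4, 3))) = ((2*I*sqrt(6))*40)*((1/25)*4) = (80*I*sqrt(6))*(4/25) = 64*I*sqrt(6)/5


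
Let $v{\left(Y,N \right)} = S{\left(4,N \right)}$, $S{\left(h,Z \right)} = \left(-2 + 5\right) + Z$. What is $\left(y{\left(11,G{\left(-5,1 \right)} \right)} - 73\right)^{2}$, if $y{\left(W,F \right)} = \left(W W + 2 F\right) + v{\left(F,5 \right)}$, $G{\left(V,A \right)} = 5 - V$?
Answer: $5776$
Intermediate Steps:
$S{\left(h,Z \right)} = 3 + Z$
$v{\left(Y,N \right)} = 3 + N$
$y{\left(W,F \right)} = 8 + W^{2} + 2 F$ ($y{\left(W,F \right)} = \left(W W + 2 F\right) + \left(3 + 5\right) = \left(W^{2} + 2 F\right) + 8 = 8 + W^{2} + 2 F$)
$\left(y{\left(11,G{\left(-5,1 \right)} \right)} - 73\right)^{2} = \left(\left(8 + 11^{2} + 2 \left(5 - -5\right)\right) - 73\right)^{2} = \left(\left(8 + 121 + 2 \left(5 + 5\right)\right) - 73\right)^{2} = \left(\left(8 + 121 + 2 \cdot 10\right) - 73\right)^{2} = \left(\left(8 + 121 + 20\right) - 73\right)^{2} = \left(149 - 73\right)^{2} = 76^{2} = 5776$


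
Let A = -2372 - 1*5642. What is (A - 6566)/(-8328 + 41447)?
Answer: -14580/33119 ≈ -0.44023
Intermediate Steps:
A = -8014 (A = -2372 - 5642 = -8014)
(A - 6566)/(-8328 + 41447) = (-8014 - 6566)/(-8328 + 41447) = -14580/33119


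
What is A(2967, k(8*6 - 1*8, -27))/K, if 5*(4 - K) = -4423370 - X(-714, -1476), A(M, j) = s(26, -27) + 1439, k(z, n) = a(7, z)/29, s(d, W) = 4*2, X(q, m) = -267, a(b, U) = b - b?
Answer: 7235/4423123 ≈ 0.0016357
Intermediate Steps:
a(b, U) = 0
s(d, W) = 8
k(z, n) = 0 (k(z, n) = 0/29 = 0*(1/29) = 0)
A(M, j) = 1447 (A(M, j) = 8 + 1439 = 1447)
K = 4423123/5 (K = 4 - (-4423370 - 1*(-267))/5 = 4 - (-4423370 + 267)/5 = 4 - ⅕*(-4423103) = 4 + 4423103/5 = 4423123/5 ≈ 8.8463e+5)
A(2967, k(8*6 - 1*8, -27))/K = 1447/(4423123/5) = 1447*(5/4423123) = 7235/4423123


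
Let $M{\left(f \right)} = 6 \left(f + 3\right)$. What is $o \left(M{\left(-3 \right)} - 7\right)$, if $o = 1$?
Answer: $-7$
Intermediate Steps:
$M{\left(f \right)} = 18 + 6 f$ ($M{\left(f \right)} = 6 \left(3 + f\right) = 18 + 6 f$)
$o \left(M{\left(-3 \right)} - 7\right) = 1 \left(\left(18 + 6 \left(-3\right)\right) - 7\right) = 1 \left(\left(18 - 18\right) - 7\right) = 1 \left(0 - 7\right) = 1 \left(-7\right) = -7$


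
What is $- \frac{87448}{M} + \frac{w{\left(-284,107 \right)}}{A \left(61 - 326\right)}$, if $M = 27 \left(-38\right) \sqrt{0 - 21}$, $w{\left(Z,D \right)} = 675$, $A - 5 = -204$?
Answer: $\frac{135}{10547} - \frac{43724 i \sqrt{21}}{10773} \approx 0.0128 - 18.599 i$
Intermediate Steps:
$A = -199$ ($A = 5 - 204 = -199$)
$M = - 1026 i \sqrt{21}$ ($M = - 1026 \sqrt{-21} = - 1026 i \sqrt{21} \approx - 4701.7 i$)
$- \frac{87448}{M} + \frac{w{\left(-284,107 \right)}}{A \left(61 - 326\right)} = - \frac{87448}{\left(-1026\right) i \sqrt{21}} + \frac{675}{\left(-199\right) \left(61 - 326\right)} = - 87448 \frac{i \sqrt{21}}{21546} + \frac{675}{\left(-199\right) \left(-265\right)} = - \frac{43724 i \sqrt{21}}{10773} + \frac{675}{52735} = - \frac{43724 i \sqrt{21}}{10773} + 675 \cdot \frac{1}{52735} = - \frac{43724 i \sqrt{21}}{10773} + \frac{135}{10547} = \frac{135}{10547} - \frac{43724 i \sqrt{21}}{10773}$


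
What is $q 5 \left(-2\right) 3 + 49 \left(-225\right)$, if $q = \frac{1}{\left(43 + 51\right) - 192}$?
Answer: $- \frac{540210}{49} \approx -11025.0$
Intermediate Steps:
$q = - \frac{1}{98}$ ($q = \frac{1}{94 - 192} = \frac{1}{-98} = - \frac{1}{98} \approx -0.010204$)
$q 5 \left(-2\right) 3 + 49 \left(-225\right) = - \frac{5 \left(-2\right) 3}{98} + 49 \left(-225\right) = - \frac{\left(-10\right) 3}{98} - 11025 = \left(- \frac{1}{98}\right) \left(-30\right) - 11025 = \frac{15}{49} - 11025 = - \frac{540210}{49}$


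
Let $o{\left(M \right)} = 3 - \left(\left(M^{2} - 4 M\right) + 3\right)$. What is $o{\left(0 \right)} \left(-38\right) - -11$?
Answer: $11$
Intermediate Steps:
$o{\left(M \right)} = - M^{2} + 4 M$ ($o{\left(M \right)} = 3 - \left(3 + M^{2} - 4 M\right) = - M^{2} + 4 M$)
$o{\left(0 \right)} \left(-38\right) - -11 = 0 \left(4 - 0\right) \left(-38\right) - -11 = 0 \left(4 + 0\right) \left(-38\right) + 11 = 0 \cdot 4 \left(-38\right) + 11 = 0 \left(-38\right) + 11 = 0 + 11 = 11$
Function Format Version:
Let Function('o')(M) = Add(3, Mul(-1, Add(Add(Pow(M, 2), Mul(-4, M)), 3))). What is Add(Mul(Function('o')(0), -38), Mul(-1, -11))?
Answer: 11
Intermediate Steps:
Function('o')(M) = Add(Mul(-1, Pow(M, 2)), Mul(4, M)) (Function('o')(M) = Add(3, Mul(-1, Add(3, Pow(M, 2), Mul(-4, M)))) = Add(3, Add(-3, Mul(-1, Pow(M, 2)), Mul(4, M))) = Add(Mul(-1, Pow(M, 2)), Mul(4, M)))
Add(Mul(Function('o')(0), -38), Mul(-1, -11)) = Add(Mul(Mul(0, Add(4, Mul(-1, 0))), -38), Mul(-1, -11)) = Add(Mul(Mul(0, Add(4, 0)), -38), 11) = Add(Mul(Mul(0, 4), -38), 11) = Add(Mul(0, -38), 11) = Add(0, 11) = 11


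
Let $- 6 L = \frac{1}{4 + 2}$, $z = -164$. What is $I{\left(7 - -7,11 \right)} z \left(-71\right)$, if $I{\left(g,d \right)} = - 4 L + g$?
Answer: $\frac{1478788}{9} \approx 1.6431 \cdot 10^{5}$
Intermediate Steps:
$L = - \frac{1}{36}$ ($L = - \frac{1}{6 \left(4 + 2\right)} = - \frac{1}{6 \cdot 6} = \left(- \frac{1}{6}\right) \frac{1}{6} = - \frac{1}{36} \approx -0.027778$)
$I{\left(g,d \right)} = \frac{1}{9} + g$ ($I{\left(g,d \right)} = \left(-4\right) \left(- \frac{1}{36}\right) + g = \frac{1}{9} + g$)
$I{\left(7 - -7,11 \right)} z \left(-71\right) = \left(\frac{1}{9} + \left(7 - -7\right)\right) \left(-164\right) \left(-71\right) = \left(\frac{1}{9} + \left(7 + 7\right)\right) \left(-164\right) \left(-71\right) = \left(\frac{1}{9} + 14\right) \left(-164\right) \left(-71\right) = \frac{127}{9} \left(-164\right) \left(-71\right) = \left(- \frac{20828}{9}\right) \left(-71\right) = \frac{1478788}{9}$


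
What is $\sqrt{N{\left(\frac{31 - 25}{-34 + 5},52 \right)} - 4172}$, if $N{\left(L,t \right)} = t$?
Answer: $2 i \sqrt{1030} \approx 64.187 i$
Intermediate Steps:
$\sqrt{N{\left(\frac{31 - 25}{-34 + 5},52 \right)} - 4172} = \sqrt{52 - 4172} = \sqrt{-4120} = 2 i \sqrt{1030}$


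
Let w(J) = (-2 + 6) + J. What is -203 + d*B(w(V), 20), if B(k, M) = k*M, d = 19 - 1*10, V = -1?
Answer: 337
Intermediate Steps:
w(J) = 4 + J
d = 9 (d = 19 - 10 = 9)
B(k, M) = M*k
-203 + d*B(w(V), 20) = -203 + 9*(20*(4 - 1)) = -203 + 9*(20*3) = -203 + 9*60 = -203 + 540 = 337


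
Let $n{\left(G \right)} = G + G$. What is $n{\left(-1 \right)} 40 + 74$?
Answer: $-6$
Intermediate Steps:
$n{\left(G \right)} = 2 G$
$n{\left(-1 \right)} 40 + 74 = 2 \left(-1\right) 40 + 74 = \left(-2\right) 40 + 74 = -80 + 74 = -6$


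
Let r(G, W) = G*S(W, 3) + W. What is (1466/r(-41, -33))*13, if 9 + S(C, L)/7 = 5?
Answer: 19058/1115 ≈ 17.092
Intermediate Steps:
S(C, L) = -28 (S(C, L) = -63 + 7*5 = -63 + 35 = -28)
r(G, W) = W - 28*G (r(G, W) = G*(-28) + W = -28*G + W = W - 28*G)
(1466/r(-41, -33))*13 = (1466/(-33 - 28*(-41)))*13 = (1466/(-33 + 1148))*13 = (1466/1115)*13 = 19058/1115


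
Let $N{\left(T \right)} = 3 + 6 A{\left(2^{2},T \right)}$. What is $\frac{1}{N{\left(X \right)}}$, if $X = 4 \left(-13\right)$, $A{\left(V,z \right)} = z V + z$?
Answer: $- \frac{1}{1557} \approx -0.00064226$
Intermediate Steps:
$A{\left(V,z \right)} = z + V z$ ($A{\left(V,z \right)} = V z + z = z + V z$)
$X = -52$
$N{\left(T \right)} = 3 + 30 T$ ($N{\left(T \right)} = 3 + 6 T \left(1 + 2^{2}\right) = 3 + 6 T \left(1 + 4\right) = 3 + 6 T 5 = 3 + 6 \cdot 5 T = 3 + 30 T$)
$\frac{1}{N{\left(X \right)}} = \frac{1}{3 + 30 \left(-52\right)} = \frac{1}{3 - 1560} = \frac{1}{-1557} = - \frac{1}{1557}$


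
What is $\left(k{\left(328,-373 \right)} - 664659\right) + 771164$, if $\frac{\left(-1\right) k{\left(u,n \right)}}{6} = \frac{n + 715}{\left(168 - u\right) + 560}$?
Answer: $\frac{10649987}{100} \approx 1.065 \cdot 10^{5}$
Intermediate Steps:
$k{\left(u,n \right)} = - \frac{6 \left(715 + n\right)}{728 - u}$ ($k{\left(u,n \right)} = - 6 \frac{n + 715}{\left(168 - u\right) + 560} = - 6 \frac{715 + n}{728 - u} = - \frac{6 \left(715 + n\right)}{728 - u}$)
$\left(k{\left(328,-373 \right)} - 664659\right) + 771164 = \left(\frac{6 \left(715 - 373\right)}{-728 + 328} - 664659\right) + 771164 = \left(6 \frac{1}{-400} \cdot 342 - 664659\right) + 771164 = \left(6 \left(- \frac{1}{400}\right) 342 - 664659\right) + 771164 = \left(- \frac{513}{100} - 664659\right) + 771164 = - \frac{66466413}{100} + 771164 = \frac{10649987}{100}$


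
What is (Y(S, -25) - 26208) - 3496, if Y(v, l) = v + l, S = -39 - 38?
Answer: -29806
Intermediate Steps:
S = -77
Y(v, l) = l + v
(Y(S, -25) - 26208) - 3496 = ((-25 - 77) - 26208) - 3496 = (-102 - 26208) - 3496 = -26310 - 3496 = -29806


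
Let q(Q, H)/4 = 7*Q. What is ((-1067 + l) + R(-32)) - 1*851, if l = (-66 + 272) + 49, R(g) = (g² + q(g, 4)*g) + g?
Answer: 28001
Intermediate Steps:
q(Q, H) = 28*Q (q(Q, H) = 4*(7*Q) = 28*Q)
R(g) = g + 29*g² (R(g) = (g² + (28*g)*g) + g = (g² + 28*g²) + g = 29*g² + g = g + 29*g²)
l = 255 (l = 206 + 49 = 255)
((-1067 + l) + R(-32)) - 1*851 = ((-1067 + 255) - 32*(1 + 29*(-32))) - 1*851 = (-812 - 32*(1 - 928)) - 851 = (-812 - 32*(-927)) - 851 = (-812 + 29664) - 851 = 28852 - 851 = 28001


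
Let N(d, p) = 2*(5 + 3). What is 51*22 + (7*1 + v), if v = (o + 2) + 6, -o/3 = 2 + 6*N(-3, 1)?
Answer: 843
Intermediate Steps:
N(d, p) = 16 (N(d, p) = 2*8 = 16)
o = -294 (o = -3*(2 + 6*16) = -3*(2 + 96) = -3*98 = -294)
v = -286 (v = (-294 + 2) + 6 = -292 + 6 = -286)
51*22 + (7*1 + v) = 51*22 + (7*1 - 286) = 1122 + (7 - 286) = 1122 - 279 = 843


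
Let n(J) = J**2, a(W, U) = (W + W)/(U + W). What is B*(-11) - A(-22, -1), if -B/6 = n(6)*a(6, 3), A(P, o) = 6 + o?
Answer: 3163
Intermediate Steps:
a(W, U) = 2*W/(U + W) (a(W, U) = (2*W)/(U + W) = 2*W/(U + W))
B = -288 (B = -6*6**2*2*6/(3 + 6) = -216*2*6/9 = -216*2*6*(1/9) = -216*4/3 = -6*48 = -288)
B*(-11) - A(-22, -1) = -288*(-11) - (6 - 1) = 3168 - 1*5 = 3168 - 5 = 3163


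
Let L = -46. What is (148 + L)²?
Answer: 10404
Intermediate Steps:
(148 + L)² = (148 - 46)² = 102² = 10404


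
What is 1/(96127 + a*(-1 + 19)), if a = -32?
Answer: 1/95551 ≈ 1.0466e-5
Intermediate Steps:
1/(96127 + a*(-1 + 19)) = 1/(96127 - 32*(-1 + 19)) = 1/(96127 - 32*18) = 1/(96127 - 576) = 1/95551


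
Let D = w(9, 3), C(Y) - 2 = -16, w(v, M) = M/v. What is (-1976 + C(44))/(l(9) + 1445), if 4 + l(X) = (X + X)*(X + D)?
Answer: -1990/1609 ≈ -1.2368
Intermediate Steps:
C(Y) = -14 (C(Y) = 2 - 16 = -14)
D = 1/3 (D = 3/9 = 3*(1/9) = 1/3 ≈ 0.33333)
l(X) = -4 + 2*X*(1/3 + X) (l(X) = -4 + (X + X)*(X + 1/3) = -4 + (2*X)*(1/3 + X) = -4 + 2*X*(1/3 + X))
(-1976 + C(44))/(l(9) + 1445) = (-1976 - 14)/((-4 + 2*9**2 + (2/3)*9) + 1445) = -1990/((-4 + 2*81 + 6) + 1445) = -1990/((-4 + 162 + 6) + 1445) = -1990/(164 + 1445) = -1990/1609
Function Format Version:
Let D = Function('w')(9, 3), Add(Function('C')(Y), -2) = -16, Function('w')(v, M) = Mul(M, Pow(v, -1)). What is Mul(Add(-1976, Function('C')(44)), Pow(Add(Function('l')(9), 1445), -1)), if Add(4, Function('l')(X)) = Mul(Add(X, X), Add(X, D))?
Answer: Rational(-1990, 1609) ≈ -1.2368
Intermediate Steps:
Function('C')(Y) = -14 (Function('C')(Y) = Add(2, -16) = -14)
D = Rational(1, 3) (D = Mul(3, Pow(9, -1)) = Mul(3, Rational(1, 9)) = Rational(1, 3) ≈ 0.33333)
Function('l')(X) = Add(-4, Mul(2, X, Add(Rational(1, 3), X))) (Function('l')(X) = Add(-4, Mul(Add(X, X), Add(X, Rational(1, 3)))) = Add(-4, Mul(Mul(2, X), Add(Rational(1, 3), X))) = Add(-4, Mul(2, X, Add(Rational(1, 3), X))))
Mul(Add(-1976, Function('C')(44)), Pow(Add(Function('l')(9), 1445), -1)) = Mul(Add(-1976, -14), Pow(Add(Add(-4, Mul(2, Pow(9, 2)), Mul(Rational(2, 3), 9)), 1445), -1)) = Mul(-1990, Pow(Add(Add(-4, Mul(2, 81), 6), 1445), -1)) = Mul(-1990, Pow(Add(Add(-4, 162, 6), 1445), -1)) = Mul(-1990, Pow(Add(164, 1445), -1)) = Mul(-1990, Pow(1609, -1)) = Mul(-1990, Rational(1, 1609)) = Rational(-1990, 1609)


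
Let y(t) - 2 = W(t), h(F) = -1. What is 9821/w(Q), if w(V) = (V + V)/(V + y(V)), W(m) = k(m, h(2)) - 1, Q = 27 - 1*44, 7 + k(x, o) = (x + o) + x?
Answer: 284809/17 ≈ 16753.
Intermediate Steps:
k(x, o) = -7 + o + 2*x (k(x, o) = -7 + ((x + o) + x) = -7 + ((o + x) + x) = -7 + (o + 2*x) = -7 + o + 2*x)
Q = -17 (Q = 27 - 44 = -17)
W(m) = -9 + 2*m (W(m) = (-7 - 1 + 2*m) - 1 = (-8 + 2*m) - 1 = -9 + 2*m)
y(t) = -7 + 2*t (y(t) = 2 + (-9 + 2*t) = -7 + 2*t)
w(V) = 2*V/(-7 + 3*V) (w(V) = (V + V)/(V + (-7 + 2*V)) = (2*V)/(-7 + 3*V) = 2*V/(-7 + 3*V))
9821/w(Q) = 9821/((2*(-17)/(-7 + 3*(-17)))) = 9821/((2*(-17)/(-7 - 51))) = 9821/((2*(-17)/(-58))) = 9821/((2*(-17)*(-1/58))) = 9821/(17/29) = 9821*(29/17) = 284809/17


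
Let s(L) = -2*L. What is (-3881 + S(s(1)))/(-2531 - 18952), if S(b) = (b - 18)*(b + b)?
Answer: 181/1023 ≈ 0.17693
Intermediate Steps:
S(b) = 2*b*(-18 + b) (S(b) = (-18 + b)*(2*b) = 2*b*(-18 + b))
(-3881 + S(s(1)))/(-2531 - 18952) = (-3881 + 2*(-2*1)*(-18 - 2*1))/(-2531 - 18952) = (-3881 + 2*(-2)*(-18 - 2))/(-21483) = (-3881 + 2*(-2)*(-20))*(-1/21483) = (-3881 + 80)*(-1/21483) = -3801*(-1/21483) = 181/1023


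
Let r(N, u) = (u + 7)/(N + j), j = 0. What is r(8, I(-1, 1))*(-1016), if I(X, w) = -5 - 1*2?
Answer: 0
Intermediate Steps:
I(X, w) = -7 (I(X, w) = -5 - 2 = -7)
r(N, u) = (7 + u)/N (r(N, u) = (u + 7)/(N + 0) = (7 + u)/N)
r(8, I(-1, 1))*(-1016) = ((7 - 7)/8)*(-1016) = ((⅛)*0)*(-1016) = 0*(-1016) = 0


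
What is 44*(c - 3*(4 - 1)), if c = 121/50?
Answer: -7238/25 ≈ -289.52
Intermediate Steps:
c = 121/50 (c = 121*(1/50) = 121/50 ≈ 2.4200)
44*(c - 3*(4 - 1)) = 44*(121/50 - 3*(4 - 1)) = 44*(121/50 - 3*3) = 44*(121/50 - 9) = 44*(-329/50) = -7238/25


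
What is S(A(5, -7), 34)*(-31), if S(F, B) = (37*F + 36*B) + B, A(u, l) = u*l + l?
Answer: 9176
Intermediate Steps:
A(u, l) = l + l*u (A(u, l) = l*u + l = l + l*u)
S(F, B) = 37*B + 37*F (S(F, B) = (36*B + 37*F) + B = 37*B + 37*F)
S(A(5, -7), 34)*(-31) = (37*34 + 37*(-7*(1 + 5)))*(-31) = (1258 + 37*(-7*6))*(-31) = (1258 + 37*(-42))*(-31) = (1258 - 1554)*(-31) = -296*(-31) = 9176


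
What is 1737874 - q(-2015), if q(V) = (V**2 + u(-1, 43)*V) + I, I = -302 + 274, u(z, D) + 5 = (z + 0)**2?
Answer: -2330383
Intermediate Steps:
u(z, D) = -5 + z**2 (u(z, D) = -5 + (z + 0)**2 = -5 + z**2)
I = -28
q(V) = -28 + V**2 - 4*V (q(V) = (V**2 + (-5 + (-1)**2)*V) - 28 = (V**2 + (-5 + 1)*V) - 28 = (V**2 - 4*V) - 28 = -28 + V**2 - 4*V)
1737874 - q(-2015) = 1737874 - (-28 + (-2015)**2 - 4*(-2015)) = 1737874 - (-28 + 4060225 + 8060) = 1737874 - 1*4068257 = 1737874 - 4068257 = -2330383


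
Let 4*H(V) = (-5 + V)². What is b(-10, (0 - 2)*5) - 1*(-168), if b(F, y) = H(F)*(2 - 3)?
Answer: 447/4 ≈ 111.75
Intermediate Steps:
H(V) = (-5 + V)²/4
b(F, y) = -(-5 + F)²/4 (b(F, y) = ((-5 + F)²/4)*(2 - 3) = ((-5 + F)²/4)*(-1) = -(-5 + F)²/4)
b(-10, (0 - 2)*5) - 1*(-168) = -(-5 - 10)²/4 - 1*(-168) = -¼*(-15)² + 168 = -¼*225 + 168 = -225/4 + 168 = 447/4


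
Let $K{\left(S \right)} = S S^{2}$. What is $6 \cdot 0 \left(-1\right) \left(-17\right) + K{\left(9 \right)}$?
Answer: $729$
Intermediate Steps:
$K{\left(S \right)} = S^{3}$
$6 \cdot 0 \left(-1\right) \left(-17\right) + K{\left(9 \right)} = 6 \cdot 0 \left(-1\right) \left(-17\right) + 9^{3} = 0 \left(-1\right) \left(-17\right) + 729 = 0 \left(-17\right) + 729 = 0 + 729 = 729$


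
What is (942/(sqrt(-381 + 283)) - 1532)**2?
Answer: 114560494/49 + 1443144*I*sqrt(2)/7 ≈ 2.338e+6 + 2.9156e+5*I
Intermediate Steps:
(942/(sqrt(-381 + 283)) - 1532)**2 = (942/(sqrt(-98)) - 1532)**2 = (942/((7*I*sqrt(2))) - 1532)**2 = (942*(-I*sqrt(2)/14) - 1532)**2 = (-471*I*sqrt(2)/7 - 1532)**2 = (-1532 - 471*I*sqrt(2)/7)**2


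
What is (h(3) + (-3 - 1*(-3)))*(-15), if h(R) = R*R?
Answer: -135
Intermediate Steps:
h(R) = R**2
(h(3) + (-3 - 1*(-3)))*(-15) = (3**2 + (-3 - 1*(-3)))*(-15) = (9 + (-3 + 3))*(-15) = (9 + 0)*(-15) = 9*(-15) = -135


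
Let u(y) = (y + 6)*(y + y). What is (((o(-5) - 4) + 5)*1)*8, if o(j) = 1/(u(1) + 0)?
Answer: 60/7 ≈ 8.5714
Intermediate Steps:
u(y) = 2*y*(6 + y) (u(y) = (6 + y)*(2*y) = 2*y*(6 + y))
o(j) = 1/14 (o(j) = 1/(2*1*(6 + 1) + 0) = 1/(2*1*7 + 0) = 1/(14 + 0) = 1/14)
(((o(-5) - 4) + 5)*1)*8 = (((1/14 - 4) + 5)*1)*8 = ((-55/14 + 5)*1)*8 = ((15/14)*1)*8 = (15/14)*8 = 60/7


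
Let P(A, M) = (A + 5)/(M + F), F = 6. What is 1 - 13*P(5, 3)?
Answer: -121/9 ≈ -13.444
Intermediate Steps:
P(A, M) = (5 + A)/(6 + M) (P(A, M) = (A + 5)/(M + 6) = (5 + A)/(6 + M))
1 - 13*P(5, 3) = 1 - 13*(5 + 5)/(6 + 3) = 1 - 13*10/9 = 1 - 130/9 = -121/9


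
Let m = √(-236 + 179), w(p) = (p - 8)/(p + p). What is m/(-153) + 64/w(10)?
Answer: 640 - I*√57/153 ≈ 640.0 - 0.049345*I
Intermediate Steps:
w(p) = (-8 + p)/(2*p) (w(p) = (-8 + p)/((2*p)) = (-8 + p)*(1/(2*p)) = (-8 + p)/(2*p))
m = I*√57 (m = √(-57) = I*√57 ≈ 7.5498*I)
m/(-153) + 64/w(10) = (I*√57)/(-153) + 64/(((½)*(-8 + 10)/10)) = (I*√57)*(-1/153) + 64/(((½)*(⅒)*2)) = -I*√57/153 + 64/(⅒) = -I*√57/153 + 64*10 = -I*√57/153 + 640 = 640 - I*√57/153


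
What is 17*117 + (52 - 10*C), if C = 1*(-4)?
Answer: 2081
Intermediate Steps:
C = -4
17*117 + (52 - 10*C) = 17*117 + (52 - 10*(-4)) = 1989 + (52 + 40) = 1989 + 92 = 2081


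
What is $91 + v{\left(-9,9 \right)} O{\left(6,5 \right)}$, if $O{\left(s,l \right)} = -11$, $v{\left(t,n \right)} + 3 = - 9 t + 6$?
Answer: $-833$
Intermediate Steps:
$v{\left(t,n \right)} = 3 - 9 t$ ($v{\left(t,n \right)} = -3 - \left(-6 + 9 t\right) = 3 - 9 t$)
$91 + v{\left(-9,9 \right)} O{\left(6,5 \right)} = 91 + \left(3 - -81\right) \left(-11\right) = 91 + \left(3 + 81\right) \left(-11\right) = 91 + 84 \left(-11\right) = 91 - 924 = -833$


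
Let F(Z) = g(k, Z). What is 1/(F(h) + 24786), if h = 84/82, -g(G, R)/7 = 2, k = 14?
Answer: 1/24772 ≈ 4.0368e-5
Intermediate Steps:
g(G, R) = -14 (g(G, R) = -7*2 = -14)
h = 42/41 (h = 84*(1/82) = 42/41 ≈ 1.0244)
F(Z) = -14
1/(F(h) + 24786) = 1/(-14 + 24786) = 1/24772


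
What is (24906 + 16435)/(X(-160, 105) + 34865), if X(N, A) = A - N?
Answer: 41341/35130 ≈ 1.1768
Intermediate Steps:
(24906 + 16435)/(X(-160, 105) + 34865) = (24906 + 16435)/((105 - 1*(-160)) + 34865) = 41341/((105 + 160) + 34865) = 41341/(265 + 34865) = 41341/35130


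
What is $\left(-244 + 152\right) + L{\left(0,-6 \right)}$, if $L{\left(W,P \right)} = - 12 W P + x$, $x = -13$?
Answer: $-105$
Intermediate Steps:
$L{\left(W,P \right)} = -13 - 12 P W$ ($L{\left(W,P \right)} = - 12 W P - 13 = - 12 P W - 13 = -13 - 12 P W$)
$\left(-244 + 152\right) + L{\left(0,-6 \right)} = \left(-244 + 152\right) - \left(13 - 0\right) = -92 + \left(-13 + 0\right) = -92 - 13 = -105$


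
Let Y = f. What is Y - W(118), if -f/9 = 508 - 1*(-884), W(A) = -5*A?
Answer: -11938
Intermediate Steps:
f = -12528 (f = -9*(508 - 1*(-884)) = -9*(508 + 884) = -9*1392 = -12528)
Y = -12528
Y - W(118) = -12528 - (-5)*118 = -12528 - 1*(-590) = -12528 + 590 = -11938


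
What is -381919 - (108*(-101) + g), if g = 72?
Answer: -371083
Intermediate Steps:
-381919 - (108*(-101) + g) = -381919 - (108*(-101) + 72) = -381919 - (-10908 + 72) = -381919 - 1*(-10836) = -381919 + 10836 = -371083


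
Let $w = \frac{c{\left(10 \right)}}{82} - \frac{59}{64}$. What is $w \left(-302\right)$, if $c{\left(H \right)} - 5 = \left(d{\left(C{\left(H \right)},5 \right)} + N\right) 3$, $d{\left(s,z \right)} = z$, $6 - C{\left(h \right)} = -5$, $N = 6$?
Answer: $\frac{181653}{1312} \approx 138.46$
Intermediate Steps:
$C{\left(h \right)} = 11$ ($C{\left(h \right)} = 6 - -5 = 6 + 5 = 11$)
$c{\left(H \right)} = 38$ ($c{\left(H \right)} = 5 + \left(5 + 6\right) 3 = 5 + 11 \cdot 3 = 5 + 33 = 38$)
$w = - \frac{1203}{2624}$ ($w = \frac{38}{82} - \frac{59}{64} = 38 \cdot \frac{1}{82} - \frac{59}{64} = \frac{19}{41} - \frac{59}{64} = - \frac{1203}{2624} \approx -0.45846$)
$w \left(-302\right) = \left(- \frac{1203}{2624}\right) \left(-302\right) = \frac{181653}{1312}$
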